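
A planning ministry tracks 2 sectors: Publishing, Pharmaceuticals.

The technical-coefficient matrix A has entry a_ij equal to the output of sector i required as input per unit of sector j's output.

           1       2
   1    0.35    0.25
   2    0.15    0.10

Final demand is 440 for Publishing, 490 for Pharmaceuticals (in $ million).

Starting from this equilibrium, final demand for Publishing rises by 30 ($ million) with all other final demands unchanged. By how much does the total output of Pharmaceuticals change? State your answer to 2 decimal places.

Δx_2 = 8.22

I − A =
  [   0.65    -0.25]
  [  -0.15     0.90]
det(I−A) = (0.65)(0.90) − (-0.25)(-0.15) = 0.5475
adj(I−A) = [[0.90, 0.25], [0.15, 0.65]]
(I − A)⁻¹ = adj(I−A) / det(I−A) ≈
  [   1.6438     0.4566]
  [   0.2740     1.1872]
Δx = (I − A)⁻¹ Δd with Δd having +30 in the Publishing component and 0 elsewhere.
So Δx_2 = L_21 · (+30), where L_21 = adj(I−A)_21 / det(I−A) = 0.15 / 0.5475.
Δx_2 = 0.15 × (+30) / 0.5475 = 4.50 / 0.5475 ≈ 8.22.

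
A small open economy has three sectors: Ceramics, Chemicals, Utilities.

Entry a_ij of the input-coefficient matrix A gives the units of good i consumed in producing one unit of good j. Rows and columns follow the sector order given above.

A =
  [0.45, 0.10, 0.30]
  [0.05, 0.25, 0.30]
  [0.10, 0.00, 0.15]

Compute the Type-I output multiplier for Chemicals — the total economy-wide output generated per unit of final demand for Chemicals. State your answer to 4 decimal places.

I − A =
  [   0.55    -0.10    -0.30]
  [  -0.05     0.75    -0.30]
  [  -0.10     0.00     0.85]
Cofactors of I−A, C_ij = (−1)^(i+j)·(minor ij) (rows/columns in the sector order above):
  C_11 = (0.75)(0.85) − (-0.30)(0.00) = 0.6375
  C_12 = −[(-0.05)(0.85) − (-0.30)(-0.10)] = 0.0725
  C_13 = (-0.05)(0.00) − (0.75)(-0.10) = 0.0750
  C_21 = −[(-0.10)(0.85) − (-0.30)(0.00)] = 0.0850
  C_22 = (0.55)(0.85) − (-0.30)(-0.10) = 0.4375
  C_23 = −[(0.55)(0.00) − (-0.10)(-0.10)] = 0.0100
  C_31 = (-0.10)(-0.30) − (-0.30)(0.75) = 0.2550
  C_32 = −[(0.55)(-0.30) − (-0.30)(-0.05)] = 0.1800
  C_33 = (0.55)(0.75) − (-0.10)(-0.05) = 0.4075
det(I−A) = Σ_j (I−A)_1j·C_1j = (0.55)(0.6375) + (-0.10)(0.0725) + (-0.30)(0.0750) = 0.320875
adj(I−A) = Cᵀ =
  [ 0.6375   0.0850   0.2550]
  [ 0.0725   0.4375   0.1800]
  [ 0.0750   0.0100   0.4075]
(I − A)⁻¹ = adj(I−A) / det(I−A) ≈
  [   1.98675     0.26490     0.79470]
  [   0.22594     1.36346     0.56097]
  [   0.23374     0.03116     1.26996]
The output multiplier for sector j is the column-j sum of the Leontief inverse (I − A)⁻¹ = adj(I−A) / det(I−A).
Column 2 of adj(I−A): (0.0850, 0.4375, 0.0100); det(I−A) = 0.320875.
m_2 = (0.0850 + 0.4375 + 0.0100) / 0.320875 = 0.5325 / 0.320875 ≈ 1.6595.

m_2 = 1.6595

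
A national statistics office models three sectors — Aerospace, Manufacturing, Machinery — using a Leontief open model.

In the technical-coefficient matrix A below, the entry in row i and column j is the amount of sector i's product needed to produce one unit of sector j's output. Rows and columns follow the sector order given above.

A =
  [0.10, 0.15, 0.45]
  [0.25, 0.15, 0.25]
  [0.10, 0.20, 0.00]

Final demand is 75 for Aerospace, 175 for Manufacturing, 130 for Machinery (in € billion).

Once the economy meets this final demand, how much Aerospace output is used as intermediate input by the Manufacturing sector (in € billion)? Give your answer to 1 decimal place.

z_12 = 52.0

I − A =
  [   0.90    -0.15    -0.45]
  [  -0.25     0.85    -0.25]
  [  -0.10    -0.20     1.00]
Cofactors of I−A, C_ij = (−1)^(i+j)·(minor ij) (rows/columns in the sector order above):
  C_11 = (0.85)(1.00) − (-0.25)(-0.20) = 0.8000
  C_12 = −[(-0.25)(1.00) − (-0.25)(-0.10)] = 0.2750
  C_13 = (-0.25)(-0.20) − (0.85)(-0.10) = 0.1350
  C_21 = −[(-0.15)(1.00) − (-0.45)(-0.20)] = 0.2400
  C_22 = (0.90)(1.00) − (-0.45)(-0.10) = 0.8550
  C_23 = −[(0.90)(-0.20) − (-0.15)(-0.10)] = 0.1950
  C_31 = (-0.15)(-0.25) − (-0.45)(0.85) = 0.4200
  C_32 = −[(0.90)(-0.25) − (-0.45)(-0.25)] = 0.3375
  C_33 = (0.90)(0.85) − (-0.15)(-0.25) = 0.7275
det(I−A) = Σ_j (I−A)_1j·C_1j = (0.90)(0.8000) + (-0.15)(0.2750) + (-0.45)(0.1350) = 0.6180
adj(I−A) = Cᵀ =
  [ 0.8000   0.2400   0.4200]
  [ 0.2750   0.8550   0.3375]
  [ 0.1350   0.1950   0.7275]
(I − A)⁻¹ = adj(I−A) / det(I−A) ≈
  [   1.2945     0.3883     0.6796]
  [   0.4450     1.3835     0.5461]
  [   0.2184     0.3155     1.1772]
First solve x = (I − A)⁻¹ d = adj(I−A)·d / det(I−A); in particular x_2 = (0.2750·75 + 0.8550·175 + 0.3375·130) / 0.6180 = 214.125 / 0.6180 ≈ 346.481.
Intermediate flow from 1 to 2: z_12 = a_12 · x_2 = 0.15 × 214.125 / 0.6180 = 32.11875 / 0.6180 ≈ 52.0.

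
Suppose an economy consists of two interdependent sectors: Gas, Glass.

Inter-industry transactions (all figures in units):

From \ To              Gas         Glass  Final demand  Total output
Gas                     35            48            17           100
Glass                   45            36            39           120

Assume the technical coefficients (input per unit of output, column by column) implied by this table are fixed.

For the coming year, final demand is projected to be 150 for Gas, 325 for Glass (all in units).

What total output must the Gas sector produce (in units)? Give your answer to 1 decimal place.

Technical coefficients a_ij = z_ij / X_j:
  a_11 = 35/100 = 0.35, a_21 = 45/100 = 0.45
  a_12 = 48/120 = 0.40, a_22 = 36/120 = 0.30
I − A =
  [   0.65    -0.40]
  [  -0.45     0.70]
det(I−A) = (0.65)(0.70) − (-0.40)(-0.45) = 0.2750
adj(I−A) = [[0.70, 0.40], [0.45, 0.65]]
(I − A)⁻¹ = adj(I−A) / det(I−A) ≈
  [   2.5455     1.4545]
  [   1.6364     2.3636]
x = (I − A)⁻¹ d = adj(I−A)·d / det(I−A), with det(I−A) = 0.2750:
  x_1 = (0.70·150 + 0.40·325) / 0.2750 = 235.00 / 0.2750 ≈ 854.5
  x_2 = (0.45·150 + 0.65·325) / 0.2750 = 278.75 / 0.2750 ≈ 1013.6

x_1 = 854.5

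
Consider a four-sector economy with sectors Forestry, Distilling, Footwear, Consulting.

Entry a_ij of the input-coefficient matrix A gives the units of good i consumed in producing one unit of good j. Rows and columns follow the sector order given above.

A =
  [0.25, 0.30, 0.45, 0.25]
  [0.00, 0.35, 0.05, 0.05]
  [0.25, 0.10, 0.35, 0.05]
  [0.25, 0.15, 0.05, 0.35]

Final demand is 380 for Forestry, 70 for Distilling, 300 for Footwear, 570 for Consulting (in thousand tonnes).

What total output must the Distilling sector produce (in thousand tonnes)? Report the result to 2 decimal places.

I − A =
  [   0.75    -0.30    -0.45    -0.25]
  [   0.00     0.65    -0.05    -0.05]
  [  -0.25    -0.10     0.65    -0.05]
  [  -0.25    -0.15    -0.05     0.65]
Compute the cofactors C_ij = (−1)^(i+j)·(3×3 minor ij) of I−A; the adjugate is their transpose:
adj(I−A) = Cᵀ =
  [ 0.264250   0.184250   0.207250   0.131750]
  [ 0.017500   0.192500   0.028750   0.023750]
  [ 0.113125   0.110000   0.266875   0.072500]
  [ 0.114375   0.123750   0.106875   0.236250]
det(I−A) = Σ_j (I−A)_1j·C_1j = (0.75)(0.264250) + (-0.30)(0.017500) + (-0.45)(0.113125) + (-0.25)(0.114375) = 0.1134375
(I − A)⁻¹ = adj(I−A) / det(I−A) ≈
  [   2.3295     1.6242     1.8270     1.1614]
  [   0.1543     1.6970     0.2534     0.2094]
  [   0.9972     0.9697     2.3526     0.6391]
  [   1.0083     1.0909     0.9421     2.0826]
x = (I − A)⁻¹ d = adj(I−A)·d / det(I−A), with det(I−A) = 0.1134375:
  x_1 = (0.264250·380 + 0.184250·70 + 0.207250·300 + 0.131750·570) / 0.1134375 = 250.585 / 0.1134375 ≈ 2209.01
  x_2 = (0.017500·380 + 0.192500·70 + 0.028750·300 + 0.023750·570) / 0.1134375 = 42.2875 / 0.1134375 ≈ 372.78
  x_3 = (0.113125·380 + 0.110000·70 + 0.266875·300 + 0.072500·570) / 0.1134375 = 172.075 / 0.1134375 ≈ 1516.91
  x_4 = (0.114375·380 + 0.123750·70 + 0.106875·300 + 0.236250·570) / 0.1134375 = 218.85 / 0.1134375 ≈ 1929.26

x_2 = 372.78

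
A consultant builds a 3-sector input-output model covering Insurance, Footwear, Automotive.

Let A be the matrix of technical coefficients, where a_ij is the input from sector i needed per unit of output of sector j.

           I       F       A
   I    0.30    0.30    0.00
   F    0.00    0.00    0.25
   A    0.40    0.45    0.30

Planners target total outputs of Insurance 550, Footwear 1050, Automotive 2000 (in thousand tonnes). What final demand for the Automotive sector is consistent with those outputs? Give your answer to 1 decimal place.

I − A =
  [   0.70    -0.30     0.00]
  [   0.00     1.00    -0.25]
  [  -0.40    -0.45     0.70]
d = (I − A) x:
  d_I = (+0.70)·550 + (-0.30)·1050 + (+0.00)·2000 = 70.0
  d_F = (+0.00)·550 + (+1.00)·1050 + (-0.25)·2000 = 550.0
  d_A = (-0.40)·550 + (-0.45)·1050 + (+0.70)·2000 = 707.5

d_A = 707.5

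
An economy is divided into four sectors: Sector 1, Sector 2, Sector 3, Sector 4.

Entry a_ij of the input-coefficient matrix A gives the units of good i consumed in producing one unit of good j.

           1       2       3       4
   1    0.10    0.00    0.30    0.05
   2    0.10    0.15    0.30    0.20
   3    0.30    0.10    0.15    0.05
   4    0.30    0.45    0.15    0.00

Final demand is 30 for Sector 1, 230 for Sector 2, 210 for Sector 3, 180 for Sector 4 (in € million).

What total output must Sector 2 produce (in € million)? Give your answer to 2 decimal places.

I − A =
  [   0.90     0.00    -0.30    -0.05]
  [  -0.10     0.85    -0.30    -0.20]
  [  -0.30    -0.10     0.85    -0.05]
  [  -0.30    -0.45    -0.15     1.00]
Compute the cofactors C_ij = (−1)^(i+j)·(3×3 minor ij) of I−A; the adjugate is their transpose:
adj(I−A) = Cᵀ =
  [ 0.599875   0.056625   0.241125   0.053375]
  [ 0.238750   0.648750   0.341250   0.158750]
  [ 0.259000   0.115500   0.669000   0.069500]
  [ 0.326250   0.326250   0.326250   0.543750]
det(I−A) = Σ_j (I−A)_1j·C_1j = (0.90)(0.599875) + (0.00)(0.238750) + (-0.30)(0.259000) + (-0.05)(0.326250) = 0.445875
(I − A)⁻¹ = adj(I−A) / det(I−A) ≈
  [   1.3454     0.1270     0.5408     0.1197]
  [   0.5355     1.4550     0.7653     0.3560]
  [   0.5809     0.2590     1.5004     0.1559]
  [   0.7317     0.7317     0.7317     1.2195]
x = (I − A)⁻¹ d = adj(I−A)·d / det(I−A), with det(I−A) = 0.445875:
  x_1 = (0.599875·30 + 0.056625·230 + 0.241125·210 + 0.053375·180) / 0.445875 = 91.26375 / 0.445875 ≈ 204.68
  x_2 = (0.238750·30 + 0.648750·230 + 0.341250·210 + 0.158750·180) / 0.445875 = 256.6125 / 0.445875 ≈ 575.53
  x_3 = (0.259000·30 + 0.115500·230 + 0.669000·210 + 0.069500·180) / 0.445875 = 187.335 / 0.445875 ≈ 420.15
  x_4 = (0.326250·30 + 0.326250·230 + 0.326250·210 + 0.543750·180) / 0.445875 = 251.2125 / 0.445875 ≈ 563.41

x_2 = 575.53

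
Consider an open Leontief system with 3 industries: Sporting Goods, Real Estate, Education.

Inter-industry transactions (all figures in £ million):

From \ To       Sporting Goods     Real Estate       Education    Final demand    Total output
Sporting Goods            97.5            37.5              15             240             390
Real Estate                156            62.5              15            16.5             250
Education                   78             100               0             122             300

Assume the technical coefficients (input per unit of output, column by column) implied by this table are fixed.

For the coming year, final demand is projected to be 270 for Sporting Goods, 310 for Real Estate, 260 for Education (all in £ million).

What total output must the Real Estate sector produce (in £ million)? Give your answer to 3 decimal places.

x_2 = 754.623

Technical coefficients a_ij = z_ij / X_j:
  a_11 = 97.5/390 = 0.25, a_21 = 156/390 = 0.40, a_31 = 78/390 = 0.20
  a_12 = 37.5/250 = 0.15, a_22 = 62.5/250 = 0.25, a_32 = 100/250 = 0.40
  a_13 = 15/300 = 0.05, a_23 = 15/300 = 0.05, a_33 = 0/300 = 0.00
I − A =
  [   0.75    -0.15    -0.05]
  [  -0.40     0.75    -0.05]
  [  -0.20    -0.40     1.00]
Cofactors of I−A, C_ij = (−1)^(i+j)·(minor ij) (rows/columns in the sector order above):
  C_11 = (0.75)(1.00) − (-0.05)(-0.40) = 0.7300
  C_12 = −[(-0.40)(1.00) − (-0.05)(-0.20)] = 0.4100
  C_13 = (-0.40)(-0.40) − (0.75)(-0.20) = 0.3100
  C_21 = −[(-0.15)(1.00) − (-0.05)(-0.40)] = 0.1700
  C_22 = (0.75)(1.00) − (-0.05)(-0.20) = 0.7400
  C_23 = −[(0.75)(-0.40) − (-0.15)(-0.20)] = 0.3300
  C_31 = (-0.15)(-0.05) − (-0.05)(0.75) = 0.0450
  C_32 = −[(0.75)(-0.05) − (-0.05)(-0.40)] = 0.0575
  C_33 = (0.75)(0.75) − (-0.15)(-0.40) = 0.5025
det(I−A) = Σ_j (I−A)_1j·C_1j = (0.75)(0.7300) + (-0.15)(0.4100) + (-0.05)(0.3100) = 0.4705
adj(I−A) = Cᵀ =
  [ 0.7300   0.1700   0.0450]
  [ 0.4100   0.7400   0.0575]
  [ 0.3100   0.3300   0.5025]
(I − A)⁻¹ = adj(I−A) / det(I−A) ≈
  [   1.5515     0.3613     0.0956]
  [   0.8714     1.5728     0.1222]
  [   0.6589     0.7014     1.0680]
x = (I − A)⁻¹ d = adj(I−A)·d / det(I−A), with det(I−A) = 0.4705:
  x_1 = (0.7300·270 + 0.1700·310 + 0.0450·260) / 0.4705 = 261.50 / 0.4705 ≈ 555.792
  x_2 = (0.4100·270 + 0.7400·310 + 0.0575·260) / 0.4705 = 355.05 / 0.4705 ≈ 754.623
  x_3 = (0.3100·270 + 0.3300·310 + 0.5025·260) / 0.4705 = 316.65 / 0.4705 ≈ 673.007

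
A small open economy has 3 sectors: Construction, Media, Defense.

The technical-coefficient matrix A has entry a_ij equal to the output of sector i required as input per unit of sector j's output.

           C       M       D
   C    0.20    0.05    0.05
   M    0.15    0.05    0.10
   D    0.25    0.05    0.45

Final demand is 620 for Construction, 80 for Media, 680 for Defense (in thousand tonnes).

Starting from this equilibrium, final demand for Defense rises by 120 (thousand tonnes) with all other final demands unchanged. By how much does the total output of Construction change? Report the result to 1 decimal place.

I − A =
  [   0.80    -0.05    -0.05]
  [  -0.15     0.95    -0.10]
  [  -0.25    -0.05     0.55]
Cofactors of I−A, C_ij = (−1)^(i+j)·(minor ij) (rows/columns in the sector order above):
  C_11 = (0.95)(0.55) − (-0.10)(-0.05) = 0.5175
  C_12 = −[(-0.15)(0.55) − (-0.10)(-0.25)] = 0.1075
  C_13 = (-0.15)(-0.05) − (0.95)(-0.25) = 0.2450
  C_21 = −[(-0.05)(0.55) − (-0.05)(-0.05)] = 0.0300
  C_22 = (0.80)(0.55) − (-0.05)(-0.25) = 0.4275
  C_23 = −[(0.80)(-0.05) − (-0.05)(-0.25)] = 0.0525
  C_31 = (-0.05)(-0.10) − (-0.05)(0.95) = 0.0525
  C_32 = −[(0.80)(-0.10) − (-0.05)(-0.15)] = 0.0875
  C_33 = (0.80)(0.95) − (-0.05)(-0.15) = 0.7525
det(I−A) = Σ_j (I−A)_1j·C_1j = (0.80)(0.5175) + (-0.05)(0.1075) + (-0.05)(0.2450) = 0.396375
adj(I−A) = Cᵀ =
  [ 0.5175   0.0300   0.0525]
  [ 0.1075   0.4275   0.0875]
  [ 0.2450   0.0525   0.7525]
(I − A)⁻¹ = adj(I−A) / det(I−A) ≈
  [   1.3056     0.0757     0.1325]
  [   0.2712     1.0785     0.2208]
  [   0.6181     0.1325     1.8985]
Δx = (I − A)⁻¹ Δd with Δd having +120 in the Defense component and 0 elsewhere.
So Δx_C = L_CD · (+120), where L_CD = adj(I−A)_CD / det(I−A) = 0.0525 / 0.396375.
Δx_C = 0.0525 × (+120) / 0.396375 = 6.30 / 0.396375 ≈ 15.9.

Δx_C = 15.9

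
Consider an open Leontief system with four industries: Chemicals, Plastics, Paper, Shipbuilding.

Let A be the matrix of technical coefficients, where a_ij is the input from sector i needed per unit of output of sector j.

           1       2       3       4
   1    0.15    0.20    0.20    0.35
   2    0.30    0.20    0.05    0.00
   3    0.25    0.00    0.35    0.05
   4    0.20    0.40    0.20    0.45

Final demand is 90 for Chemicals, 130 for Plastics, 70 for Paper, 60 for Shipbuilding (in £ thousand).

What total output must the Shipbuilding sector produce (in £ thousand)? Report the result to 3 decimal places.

I − A =
  [   0.85    -0.20    -0.20    -0.35]
  [  -0.30     0.80    -0.05     0.00]
  [  -0.25     0.00     0.65    -0.05]
  [  -0.20    -0.40    -0.20     0.55]
Compute the cofactors C_ij = (−1)^(i+j)·(3×3 minor ij) of I−A; the adjugate is their transpose:
adj(I−A) = Cᵀ =
  [ 0.277000   0.164500   0.156500   0.190500]
  [ 0.111625   0.202875   0.073875   0.077750]
  [ 0.124000   0.081500   0.243000   0.101000]
  [ 0.227000   0.237000   0.199000   0.360500]
det(I−A) = Σ_j (I−A)_1j·C_1j = (0.85)(0.277000) + (-0.20)(0.111625) + (-0.20)(0.124000) + (-0.35)(0.227000) = 0.108875
(I − A)⁻¹ = adj(I−A) / det(I−A) ≈
  [   2.5442     1.5109     1.4374     1.7497]
  [   1.0253     1.8634     0.6785     0.7141]
  [   1.1389     0.7486     2.2319     0.9277]
  [   2.0850     2.1768     1.8278     3.3111]
x = (I − A)⁻¹ d = adj(I−A)·d / det(I−A), with det(I−A) = 0.108875:
  x_1 = (0.277000·90 + 0.164500·130 + 0.156500·70 + 0.190500·60) / 0.108875 = 68.70 / 0.108875 ≈ 630.999
  x_2 = (0.111625·90 + 0.202875·130 + 0.073875·70 + 0.077750·60) / 0.108875 = 46.25625 / 0.108875 ≈ 424.856
  x_3 = (0.124000·90 + 0.081500·130 + 0.243000·70 + 0.101000·60) / 0.108875 = 44.825 / 0.108875 ≈ 411.711
  x_4 = (0.227000·90 + 0.237000·130 + 0.199000·70 + 0.360500·60) / 0.108875 = 86.80 / 0.108875 ≈ 797.245

x_4 = 797.245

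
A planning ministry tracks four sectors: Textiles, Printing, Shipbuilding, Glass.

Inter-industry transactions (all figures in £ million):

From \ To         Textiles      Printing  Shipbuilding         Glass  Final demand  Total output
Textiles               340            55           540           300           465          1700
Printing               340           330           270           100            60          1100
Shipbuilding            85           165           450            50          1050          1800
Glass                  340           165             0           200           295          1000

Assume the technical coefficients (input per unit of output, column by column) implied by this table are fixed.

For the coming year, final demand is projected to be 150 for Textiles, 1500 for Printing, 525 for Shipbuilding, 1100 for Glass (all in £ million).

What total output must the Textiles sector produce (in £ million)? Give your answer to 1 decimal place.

x_1 = 1975.1

Technical coefficients a_ij = z_ij / X_j:
  a_11 = 340/1700 = 0.20, a_21 = 340/1700 = 0.20, a_31 = 85/1700 = 0.05, a_41 = 340/1700 = 0.20
  a_12 = 55/1100 = 0.05, a_22 = 330/1100 = 0.30, a_32 = 165/1100 = 0.15, a_42 = 165/1100 = 0.15
  a_13 = 540/1800 = 0.30, a_23 = 270/1800 = 0.15, a_33 = 450/1800 = 0.25, a_43 = 0/1800 = 0.00
  a_14 = 300/1000 = 0.30, a_24 = 100/1000 = 0.10, a_34 = 50/1000 = 0.05, a_44 = 200/1000 = 0.20
I − A =
  [   0.80    -0.05    -0.30    -0.30]
  [  -0.20     0.70    -0.15    -0.10]
  [  -0.05    -0.15     0.75    -0.05]
  [  -0.20    -0.15     0.00     0.80]
Compute the cofactors C_ij = (−1)^(i+j)·(3×3 minor ij) of I−A; the adjugate is their transpose:
adj(I−A) = Cᵀ =
  [ 0.389625   0.102000   0.176250   0.169875]
  [ 0.142500   0.420000   0.141000   0.114750]
  [ 0.062750   0.097750   0.376000   0.059250]
  [ 0.124125   0.104250   0.070500   0.374625]
det(I−A) = Σ_j (I−A)_1j·C_1j = (0.80)(0.389625) + (-0.05)(0.142500) + (-0.30)(0.062750) + (-0.30)(0.124125) = 0.2485125
(I − A)⁻¹ = adj(I−A) / det(I−A) ≈
  [   1.5678     0.4104     0.7092     0.6836]
  [   0.5734     1.6901     0.5674     0.4617]
  [   0.2525     0.3933     1.5130     0.2384]
  [   0.4995     0.4195     0.2837     1.5075]
x = (I − A)⁻¹ d = adj(I−A)·d / det(I−A), with det(I−A) = 0.2485125:
  x_1 = (0.389625·150 + 0.102000·1500 + 0.176250·525 + 0.169875·1100) / 0.2485125 = 490.8375 / 0.2485125 ≈ 1975.1
  x_2 = (0.142500·150 + 0.420000·1500 + 0.141000·525 + 0.114750·1100) / 0.2485125 = 851.625 / 0.2485125 ≈ 3426.9
  x_3 = (0.062750·150 + 0.097750·1500 + 0.376000·525 + 0.059250·1100) / 0.2485125 = 418.6125 / 0.2485125 ≈ 1684.5
  x_4 = (0.124125·150 + 0.104250·1500 + 0.070500·525 + 0.374625·1100) / 0.2485125 = 624.09375 / 0.2485125 ≈ 2511.3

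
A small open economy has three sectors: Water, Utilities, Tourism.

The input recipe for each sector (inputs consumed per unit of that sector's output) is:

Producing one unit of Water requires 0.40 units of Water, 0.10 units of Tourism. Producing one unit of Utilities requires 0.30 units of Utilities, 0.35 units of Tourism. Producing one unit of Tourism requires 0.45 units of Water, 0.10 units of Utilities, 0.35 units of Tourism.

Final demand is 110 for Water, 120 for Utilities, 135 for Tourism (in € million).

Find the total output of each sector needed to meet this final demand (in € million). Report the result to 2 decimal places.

I − A =
  [   0.60     0.00    -0.45]
  [   0.00     0.70    -0.10]
  [  -0.10    -0.35     0.65]
Cofactors of I−A, C_ij = (−1)^(i+j)·(minor ij) (rows/columns in the sector order above):
  C_11 = (0.70)(0.65) − (-0.10)(-0.35) = 0.4200
  C_12 = −[(0.00)(0.65) − (-0.10)(-0.10)] = 0.0100
  C_13 = (0.00)(-0.35) − (0.70)(-0.10) = 0.0700
  C_21 = −[(0.00)(0.65) − (-0.45)(-0.35)] = 0.1575
  C_22 = (0.60)(0.65) − (-0.45)(-0.10) = 0.3450
  C_23 = −[(0.60)(-0.35) − (0.00)(-0.10)] = 0.2100
  C_31 = (0.00)(-0.10) − (-0.45)(0.70) = 0.3150
  C_32 = −[(0.60)(-0.10) − (-0.45)(0.00)] = 0.0600
  C_33 = (0.60)(0.70) − (0.00)(0.00) = 0.4200
det(I−A) = Σ_j (I−A)_1j·C_1j = (0.60)(0.4200) + (0.00)(0.0100) + (-0.45)(0.0700) = 0.2205
adj(I−A) = Cᵀ =
  [ 0.4200   0.1575   0.3150]
  [ 0.0100   0.3450   0.0600]
  [ 0.0700   0.2100   0.4200]
(I − A)⁻¹ = adj(I−A) / det(I−A) ≈
  [   1.9048     0.7143     1.4286]
  [   0.0454     1.5646     0.2721]
  [   0.3175     0.9524     1.9048]
x = (I − A)⁻¹ d = adj(I−A)·d / det(I−A), with det(I−A) = 0.2205:
  x_1 = (0.4200·110 + 0.1575·120 + 0.3150·135) / 0.2205 = 107.625 / 0.2205 ≈ 488.10
  x_2 = (0.0100·110 + 0.3450·120 + 0.0600·135) / 0.2205 = 50.60 / 0.2205 ≈ 229.48
  x_3 = (0.0700·110 + 0.2100·120 + 0.4200·135) / 0.2205 = 89.60 / 0.2205 ≈ 406.35

x_1 = 488.10, x_2 = 229.48, x_3 = 406.35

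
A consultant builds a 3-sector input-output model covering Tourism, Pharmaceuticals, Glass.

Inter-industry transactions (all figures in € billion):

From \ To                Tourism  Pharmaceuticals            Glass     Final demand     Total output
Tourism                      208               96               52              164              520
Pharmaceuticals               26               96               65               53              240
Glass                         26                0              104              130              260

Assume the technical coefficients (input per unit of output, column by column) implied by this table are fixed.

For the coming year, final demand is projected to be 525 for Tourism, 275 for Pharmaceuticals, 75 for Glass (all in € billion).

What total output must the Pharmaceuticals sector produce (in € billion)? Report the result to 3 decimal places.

Technical coefficients a_ij = z_ij / X_j:
  a_TT = 208/520 = 0.40, a_PT = 26/520 = 0.05, a_GT = 26/520 = 0.05
  a_TP = 96/240 = 0.40, a_PP = 96/240 = 0.40, a_GP = 0/240 = 0.00
  a_TG = 52/260 = 0.20, a_PG = 65/260 = 0.25, a_GG = 104/260 = 0.40
I − A =
  [   0.60    -0.40    -0.20]
  [  -0.05     0.60    -0.25]
  [  -0.05     0.00     0.60]
Cofactors of I−A, C_ij = (−1)^(i+j)·(minor ij) (rows/columns in the sector order above):
  C_11 = (0.60)(0.60) − (-0.25)(0.00) = 0.3600
  C_12 = −[(-0.05)(0.60) − (-0.25)(-0.05)] = 0.0425
  C_13 = (-0.05)(0.00) − (0.60)(-0.05) = 0.0300
  C_21 = −[(-0.40)(0.60) − (-0.20)(0.00)] = 0.2400
  C_22 = (0.60)(0.60) − (-0.20)(-0.05) = 0.3500
  C_23 = −[(0.60)(0.00) − (-0.40)(-0.05)] = 0.0200
  C_31 = (-0.40)(-0.25) − (-0.20)(0.60) = 0.2200
  C_32 = −[(0.60)(-0.25) − (-0.20)(-0.05)] = 0.1600
  C_33 = (0.60)(0.60) − (-0.40)(-0.05) = 0.3400
det(I−A) = Σ_j (I−A)_1j·C_1j = (0.60)(0.3600) + (-0.40)(0.0425) + (-0.20)(0.0300) = 0.1930
adj(I−A) = Cᵀ =
  [ 0.3600   0.2400   0.2200]
  [ 0.0425   0.3500   0.1600]
  [ 0.0300   0.0200   0.3400]
(I − A)⁻¹ = adj(I−A) / det(I−A) ≈
  [   1.8653     1.2435     1.1399]
  [   0.2202     1.8135     0.8290]
  [   0.1554     0.1036     1.7617]
x = (I − A)⁻¹ d = adj(I−A)·d / det(I−A), with det(I−A) = 0.1930:
  x_T = (0.3600·525 + 0.2400·275 + 0.2200·75) / 0.1930 = 271.50 / 0.1930 ≈ 1406.736
  x_P = (0.0425·525 + 0.3500·275 + 0.1600·75) / 0.1930 = 130.5625 / 0.1930 ≈ 676.490
  x_G = (0.0300·525 + 0.0200·275 + 0.3400·75) / 0.1930 = 46.75 / 0.1930 ≈ 242.228

x_P = 676.490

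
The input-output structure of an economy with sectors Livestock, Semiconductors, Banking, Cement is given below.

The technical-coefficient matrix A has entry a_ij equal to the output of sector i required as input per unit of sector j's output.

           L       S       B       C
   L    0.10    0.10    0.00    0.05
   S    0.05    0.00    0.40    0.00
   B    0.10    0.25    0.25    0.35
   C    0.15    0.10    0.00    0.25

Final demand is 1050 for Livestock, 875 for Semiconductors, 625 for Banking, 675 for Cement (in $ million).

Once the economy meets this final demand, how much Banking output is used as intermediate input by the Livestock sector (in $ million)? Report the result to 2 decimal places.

I − A =
  [   0.90    -0.10     0.00    -0.05]
  [  -0.05     1.00    -0.40     0.00]
  [  -0.10    -0.25     0.75    -0.35]
  [  -0.15    -0.10     0.00     0.75]
Compute the cofactors C_ij = (−1)^(i+j)·(3×3 minor ij) of I−A; the adjugate is their transpose:
adj(I−A) = Cᵀ =
  [ 0.473500   0.060000   0.032000   0.046500]
  [ 0.079125   0.500625   0.267000   0.129875]
  [ 0.138625   0.211625   0.663500   0.318875]
  [ 0.105250   0.078750   0.042000   0.577250]
det(I−A) = Σ_j (I−A)_1j·C_1j = (0.90)(0.473500) + (-0.10)(0.079125) + (0.00)(0.138625) + (-0.05)(0.105250) = 0.412975
(I − A)⁻¹ = adj(I−A) / det(I−A) ≈
  [   1.1466     0.1453     0.0775     0.1126]
  [   0.1916     1.2122     0.6465     0.3145]
  [   0.3357     0.5124     1.6066     0.7721]
  [   0.2549     0.1907     0.1017     1.3978]
First solve x = (I − A)⁻¹ d = adj(I−A)·d / det(I−A); in particular x_L = (0.473500·1050 + 0.060000·875 + 0.032000·625 + 0.046500·675) / 0.412975 = 601.0625 / 0.412975 ≈ 1455.4452.
Intermediate flow from B to L: z_BL = a_BL · x_L = 0.10 × 601.0625 / 0.412975 = 60.10625 / 0.412975 ≈ 145.54.

z_BL = 145.54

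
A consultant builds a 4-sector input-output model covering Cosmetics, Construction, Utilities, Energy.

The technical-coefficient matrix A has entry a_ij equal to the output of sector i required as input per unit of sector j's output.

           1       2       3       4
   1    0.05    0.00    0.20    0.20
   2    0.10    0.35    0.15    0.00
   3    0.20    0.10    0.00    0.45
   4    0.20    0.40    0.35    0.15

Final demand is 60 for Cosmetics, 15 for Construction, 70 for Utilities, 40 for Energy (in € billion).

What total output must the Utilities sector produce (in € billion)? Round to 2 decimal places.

x_3 = 204.10

I − A =
  [   0.95     0.00    -0.20    -0.20]
  [  -0.10     0.65    -0.15     0.00]
  [  -0.20    -0.10     1.00    -0.45]
  [  -0.20    -0.40    -0.35     0.85]
Compute the cofactors C_ij = (−1)^(i+j)·(3×3 minor ij) of I−A; the adjugate is their transpose:
adj(I−A) = Cᵀ =
  [ 0.410375   0.140000   0.168000   0.185500]
  [ 0.108250   0.551875   0.139125   0.099125]
  [ 0.195500   0.263750   0.490875   0.305875]
  [ 0.228000   0.401250   0.307125   0.575250]
det(I−A) = Σ_j (I−A)_1j·C_1j = (0.95)(0.410375) + (0.00)(0.108250) + (-0.20)(0.195500) + (-0.20)(0.228000) = 0.30515625
(I − A)⁻¹ = adj(I−A) / det(I−A) ≈
  [   1.3448     0.4588     0.5505     0.6079]
  [   0.3547     1.8085     0.4559     0.3248]
  [   0.6407     0.8643     1.6086     1.0024]
  [   0.7472     1.3149     1.0065     1.8851]
x = (I − A)⁻¹ d = adj(I−A)·d / det(I−A), with det(I−A) = 0.30515625:
  x_1 = (0.410375·60 + 0.140000·15 + 0.168000·70 + 0.185500·40) / 0.30515625 = 45.9025 / 0.30515625 ≈ 150.42
  x_2 = (0.108250·60 + 0.551875·15 + 0.139125·70 + 0.099125·40) / 0.30515625 = 28.476875 / 0.30515625 ≈ 93.32
  x_3 = (0.195500·60 + 0.263750·15 + 0.490875·70 + 0.305875·40) / 0.30515625 = 62.2825 / 0.30515625 ≈ 204.10
  x_4 = (0.228000·60 + 0.401250·15 + 0.307125·70 + 0.575250·40) / 0.30515625 = 64.2075 / 0.30515625 ≈ 210.41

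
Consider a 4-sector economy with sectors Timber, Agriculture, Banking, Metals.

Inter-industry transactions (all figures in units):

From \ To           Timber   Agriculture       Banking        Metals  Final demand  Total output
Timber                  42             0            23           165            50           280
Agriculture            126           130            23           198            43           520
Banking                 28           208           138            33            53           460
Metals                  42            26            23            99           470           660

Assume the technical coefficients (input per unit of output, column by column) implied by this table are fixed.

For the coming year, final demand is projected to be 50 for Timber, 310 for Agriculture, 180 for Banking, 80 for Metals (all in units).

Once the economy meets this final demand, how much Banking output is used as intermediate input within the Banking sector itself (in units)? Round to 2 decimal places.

Technical coefficients a_ij = z_ij / X_j:
  a_11 = 42/280 = 0.15, a_21 = 126/280 = 0.45, a_31 = 28/280 = 0.10, a_41 = 42/280 = 0.15
  a_12 = 0/520 = 0.00, a_22 = 130/520 = 0.25, a_32 = 208/520 = 0.40, a_42 = 26/520 = 0.05
  a_13 = 23/460 = 0.05, a_23 = 23/460 = 0.05, a_33 = 138/460 = 0.30, a_43 = 23/460 = 0.05
  a_14 = 165/660 = 0.25, a_24 = 198/660 = 0.30, a_34 = 33/660 = 0.05, a_44 = 99/660 = 0.15
I − A =
  [   0.85     0.00    -0.05    -0.25]
  [  -0.45     0.75    -0.05    -0.30]
  [  -0.10    -0.40     0.70    -0.05]
  [  -0.15    -0.05    -0.05     0.85]
Compute the cofactors C_ij = (−1)^(i+j)·(3×3 minor ij) of I−A; the adjugate is their transpose:
adj(I−A) = Cᵀ =
  [ 0.410750   0.030875   0.041125   0.134125]
  [ 0.304250   0.471500   0.074000   0.260250]
  [ 0.240000   0.277375   0.495375   0.197625]
  [ 0.104500   0.049500   0.040750   0.416500]
det(I−A) = Σ_j (I−A)_1j·C_1j = (0.85)(0.410750) + (0.00)(0.304250) + (-0.05)(0.240000) + (-0.25)(0.104500) = 0.3110125
(I − A)⁻¹ = adj(I−A) / det(I−A) ≈
  [   1.3207     0.0993     0.1322     0.4313]
  [   0.9783     1.5160     0.2379     0.8368]
  [   0.7717     0.8918     1.5928     0.6354]
  [   0.3360     0.1592     0.1310     1.3392]
First solve x = (I − A)⁻¹ d = adj(I−A)·d / det(I−A); in particular x_3 = (0.240000·50 + 0.277375·310 + 0.495375·180 + 0.197625·80) / 0.3110125 = 202.96375 / 0.3110125 ≈ 652.5903.
Intermediate flow from 3 to 3: z_33 = a_33 · x_3 = 0.30 × 202.96375 / 0.3110125 = 60.889125 / 0.3110125 ≈ 195.78.

z_33 = 195.78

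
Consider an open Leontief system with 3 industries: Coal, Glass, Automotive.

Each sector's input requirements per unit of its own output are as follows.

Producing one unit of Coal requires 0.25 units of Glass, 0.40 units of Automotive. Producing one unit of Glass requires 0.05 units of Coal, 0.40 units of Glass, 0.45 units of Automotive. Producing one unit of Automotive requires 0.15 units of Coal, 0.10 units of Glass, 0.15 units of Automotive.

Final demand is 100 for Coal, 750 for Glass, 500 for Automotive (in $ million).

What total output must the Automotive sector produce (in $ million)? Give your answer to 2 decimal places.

x_A = 1705.88

I − A =
  [   1.00    -0.05    -0.15]
  [  -0.25     0.60    -0.10]
  [  -0.40    -0.45     0.85]
Cofactors of I−A, C_ij = (−1)^(i+j)·(minor ij) (rows/columns in the sector order above):
  C_11 = (0.60)(0.85) − (-0.10)(-0.45) = 0.4650
  C_12 = −[(-0.25)(0.85) − (-0.10)(-0.40)] = 0.2525
  C_13 = (-0.25)(-0.45) − (0.60)(-0.40) = 0.3525
  C_21 = −[(-0.05)(0.85) − (-0.15)(-0.45)] = 0.1100
  C_22 = (1.00)(0.85) − (-0.15)(-0.40) = 0.7900
  C_23 = −[(1.00)(-0.45) − (-0.05)(-0.40)] = 0.4700
  C_31 = (-0.05)(-0.10) − (-0.15)(0.60) = 0.0950
  C_32 = −[(1.00)(-0.10) − (-0.15)(-0.25)] = 0.1375
  C_33 = (1.00)(0.60) − (-0.05)(-0.25) = 0.5875
det(I−A) = Σ_j (I−A)_1j·C_1j = (1.00)(0.4650) + (-0.05)(0.2525) + (-0.15)(0.3525) = 0.3995
adj(I−A) = Cᵀ =
  [ 0.4650   0.1100   0.0950]
  [ 0.2525   0.7900   0.1375]
  [ 0.3525   0.4700   0.5875]
(I − A)⁻¹ = adj(I−A) / det(I−A) ≈
  [   1.1640     0.2753     0.2378]
  [   0.6320     1.9775     0.3442]
  [   0.8824     1.1765     1.4706]
x = (I − A)⁻¹ d = adj(I−A)·d / det(I−A), with det(I−A) = 0.3995:
  x_C = (0.4650·100 + 0.1100·750 + 0.0950·500) / 0.3995 = 176.50 / 0.3995 ≈ 441.80
  x_G = (0.2525·100 + 0.7900·750 + 0.1375·500) / 0.3995 = 686.50 / 0.3995 ≈ 1718.40
  x_A = (0.3525·100 + 0.4700·750 + 0.5875·500) / 0.3995 = 681.50 / 0.3995 ≈ 1705.88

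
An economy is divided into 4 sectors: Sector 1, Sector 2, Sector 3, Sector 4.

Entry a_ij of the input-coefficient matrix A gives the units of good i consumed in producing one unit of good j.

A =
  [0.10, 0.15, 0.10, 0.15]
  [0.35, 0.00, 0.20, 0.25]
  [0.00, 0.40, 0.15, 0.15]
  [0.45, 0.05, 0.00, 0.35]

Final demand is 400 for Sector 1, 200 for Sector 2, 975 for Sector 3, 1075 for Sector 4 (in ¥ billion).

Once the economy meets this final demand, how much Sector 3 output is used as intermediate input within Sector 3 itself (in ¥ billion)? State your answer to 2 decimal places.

z_33 = 387.29

I − A =
  [   0.90    -0.15    -0.10    -0.15]
  [  -0.35     1.00    -0.20    -0.25]
  [   0.00    -0.40     0.85    -0.15]
  [  -0.45    -0.05     0.00     0.65]
Compute the cofactors C_ij = (−1)^(i+j)·(3×3 minor ij) of I−A; the adjugate is their transpose:
adj(I−A) = Cᵀ =
  [ 0.488375   0.116000   0.084750   0.176875]
  [ 0.302500   0.433125   0.137500   0.268125]
  [ 0.206125   0.223875   0.452625   0.238125]
  [ 0.361375   0.113625   0.069250   0.634375]
det(I−A) = Σ_j (I−A)_1j·C_1j = (0.90)(0.488375) + (-0.15)(0.302500) + (-0.10)(0.206125) + (-0.15)(0.361375) = 0.31934375
(I − A)⁻¹ = adj(I−A) / det(I−A) ≈
  [   1.5293     0.3632     0.2654     0.5539]
  [   0.9473     1.3563     0.4306     0.8396]
  [   0.6455     0.7010     1.4174     0.7457]
  [   1.1316     0.3558     0.2169     1.9865]
First solve x = (I − A)⁻¹ d = adj(I−A)·d / det(I−A); in particular x_3 = (0.206125·400 + 0.223875·200 + 0.452625·975 + 0.238125·1075) / 0.31934375 = 824.51875 / 0.31934375 ≈ 2581.9160.
Intermediate flow from 3 to 3: z_33 = a_33 · x_3 = 0.15 × 824.51875 / 0.31934375 = 123.6778125 / 0.31934375 ≈ 387.29.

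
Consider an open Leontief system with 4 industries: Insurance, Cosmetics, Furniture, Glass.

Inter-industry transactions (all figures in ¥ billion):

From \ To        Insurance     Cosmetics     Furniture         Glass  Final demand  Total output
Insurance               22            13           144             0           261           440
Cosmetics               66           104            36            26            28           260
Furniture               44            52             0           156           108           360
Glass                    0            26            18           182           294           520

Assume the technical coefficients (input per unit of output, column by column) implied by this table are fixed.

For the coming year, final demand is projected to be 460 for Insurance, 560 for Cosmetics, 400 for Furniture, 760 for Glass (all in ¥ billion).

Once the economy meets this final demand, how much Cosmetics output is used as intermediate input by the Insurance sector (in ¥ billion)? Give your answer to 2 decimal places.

z_21 = 165.08

Technical coefficients a_ij = z_ij / X_j:
  a_11 = 22/440 = 0.05, a_21 = 66/440 = 0.15, a_31 = 44/440 = 0.10, a_41 = 0/440 = 0.00
  a_12 = 13/260 = 0.05, a_22 = 104/260 = 0.40, a_32 = 52/260 = 0.20, a_42 = 26/260 = 0.10
  a_13 = 144/360 = 0.40, a_23 = 36/360 = 0.10, a_33 = 0/360 = 0.00, a_43 = 18/360 = 0.05
  a_14 = 0/520 = 0.00, a_24 = 26/520 = 0.05, a_34 = 156/520 = 0.30, a_44 = 182/520 = 0.35
I − A =
  [   0.95    -0.05    -0.40     0.00]
  [  -0.15     0.60    -0.10    -0.05]
  [  -0.10    -0.20     1.00    -0.30]
  [   0.00    -0.10    -0.05     0.65]
Compute the cofactors C_ij = (−1)^(i+j)·(3×3 minor ij) of I−A; the adjugate is their transpose:
adj(I−A) = Cᵀ =
  [ 0.359500   0.095750   0.157375   0.080000]
  [ 0.102000   0.577250   0.103125   0.092000]
  [ 0.062500   0.155250   0.360875   0.178500]
  [ 0.020500   0.100750   0.043625   0.507000]
det(I−A) = Σ_j (I−A)_1j·C_1j = (0.95)(0.359500) + (-0.05)(0.102000) + (-0.40)(0.062500) + (0.00)(0.020500) = 0.311425
(I − A)⁻¹ = adj(I−A) / det(I−A) ≈
  [   1.1544     0.3075     0.5053     0.2569]
  [   0.3275     1.8536     0.3311     0.2954]
  [   0.2007     0.4985     1.1588     0.5732]
  [   0.0658     0.3235     0.1401     1.6280]
First solve x = (I − A)⁻¹ d = adj(I−A)·d / det(I−A); in particular x_1 = (0.359500·460 + 0.095750·560 + 0.157375·400 + 0.080000·760) / 0.311425 = 342.74 / 0.311425 ≈ 1100.5539.
Intermediate flow from 2 to 1: z_21 = a_21 · x_1 = 0.15 × 342.74 / 0.311425 = 51.411 / 0.311425 ≈ 165.08.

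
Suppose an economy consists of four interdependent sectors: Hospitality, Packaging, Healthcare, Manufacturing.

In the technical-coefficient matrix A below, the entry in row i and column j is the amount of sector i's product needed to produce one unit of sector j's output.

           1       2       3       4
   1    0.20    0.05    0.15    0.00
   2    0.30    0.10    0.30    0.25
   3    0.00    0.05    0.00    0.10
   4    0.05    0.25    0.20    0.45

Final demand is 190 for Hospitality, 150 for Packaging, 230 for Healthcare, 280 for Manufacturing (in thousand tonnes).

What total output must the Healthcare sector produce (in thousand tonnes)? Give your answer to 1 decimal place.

I − A =
  [   0.80    -0.05    -0.15     0.00]
  [  -0.30     0.90    -0.30    -0.25]
  [   0.00    -0.05     1.00    -0.10]
  [  -0.05    -0.25    -0.20     0.55]
Compute the cofactors C_ij = (−1)^(i+j)·(3×3 minor ij) of I−A; the adjugate is their transpose:
adj(I−A) = Cᵀ =
  [ 0.396250   0.034375   0.075625   0.029375]
  [ 0.173000   0.423250   0.198625   0.228500]
  [ 0.020875   0.042250   0.337125   0.080500]
  [ 0.122250   0.210875   0.219750   0.690750]
det(I−A) = Σ_j (I−A)_1j·C_1j = (0.80)(0.396250) + (-0.05)(0.173000) + (-0.15)(0.020875) + (0.00)(0.122250) = 0.30521875
(I − A)⁻¹ = adj(I−A) / det(I−A) ≈
  [   1.2982     0.1126     0.2478     0.0962]
  [   0.5668     1.3867     0.6508     0.7486]
  [   0.0684     0.1384     1.1045     0.2637]
  [   0.4005     0.6909     0.7200     2.2631]
x = (I − A)⁻¹ d = adj(I−A)·d / det(I−A), with det(I−A) = 0.30521875:
  x_1 = (0.396250·190 + 0.034375·150 + 0.075625·230 + 0.029375·280) / 0.30521875 = 106.0625 / 0.30521875 ≈ 347.5
  x_2 = (0.173000·190 + 0.423250·150 + 0.198625·230 + 0.228500·280) / 0.30521875 = 206.02125 / 0.30521875 ≈ 675.0
  x_3 = (0.020875·190 + 0.042250·150 + 0.337125·230 + 0.080500·280) / 0.30521875 = 110.3825 / 0.30521875 ≈ 361.7
  x_4 = (0.122250·190 + 0.210875·150 + 0.219750·230 + 0.690750·280) / 0.30521875 = 298.81125 / 0.30521875 ≈ 979.0

x_3 = 361.7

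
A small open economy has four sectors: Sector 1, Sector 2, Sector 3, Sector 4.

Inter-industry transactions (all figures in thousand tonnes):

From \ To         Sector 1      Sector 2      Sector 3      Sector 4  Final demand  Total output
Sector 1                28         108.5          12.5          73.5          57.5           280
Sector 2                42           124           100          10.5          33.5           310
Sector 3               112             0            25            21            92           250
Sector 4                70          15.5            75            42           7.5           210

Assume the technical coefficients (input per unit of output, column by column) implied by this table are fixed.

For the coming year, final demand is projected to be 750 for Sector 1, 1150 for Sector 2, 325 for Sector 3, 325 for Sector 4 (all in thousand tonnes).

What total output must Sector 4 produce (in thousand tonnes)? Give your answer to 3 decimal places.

x_4 = 2829.824

Technical coefficients a_ij = z_ij / X_j:
  a_11 = 28/280 = 0.10, a_21 = 42/280 = 0.15, a_31 = 112/280 = 0.40, a_41 = 70/280 = 0.25
  a_12 = 108.5/310 = 0.35, a_22 = 124/310 = 0.40, a_32 = 0/310 = 0.00, a_42 = 15.5/310 = 0.05
  a_13 = 12.5/250 = 0.05, a_23 = 100/250 = 0.40, a_33 = 25/250 = 0.10, a_43 = 75/250 = 0.30
  a_14 = 73.5/210 = 0.35, a_24 = 10.5/210 = 0.05, a_34 = 21/210 = 0.10, a_44 = 42/210 = 0.20
I − A =
  [   0.90    -0.35    -0.05    -0.35]
  [  -0.15     0.60    -0.40    -0.05]
  [  -0.40     0.00     0.90    -0.10]
  [  -0.25    -0.05    -0.30     0.80]
Compute the cofactors C_ij = (−1)^(i+j)·(3×3 minor ij) of I−A; the adjugate is their transpose:
adj(I−A) = Cᵀ =
  [ 0.409750   0.257500   0.211125   0.221750]
  [ 0.258750   0.483000   0.288875   0.179500]
  [ 0.206750   0.132250   0.328250   0.139750]
  [ 0.221750   0.160250   0.207125   0.370750]
det(I−A) = Σ_j (I−A)_1j·C_1j = (0.90)(0.409750) + (-0.35)(0.258750) + (-0.05)(0.206750) + (-0.35)(0.221750) = 0.1902625
(I − A)⁻¹ = adj(I−A) / det(I−A) ≈
  [   2.1536     1.3534     1.1097     1.1655]
  [   1.3600     2.5386     1.5183     0.9434]
  [   1.0867     0.6951     1.7252     0.7345]
  [   1.1655     0.8423     1.0886     1.9486]
x = (I − A)⁻¹ d = adj(I−A)·d / det(I−A), with det(I−A) = 0.1902625:
  x_1 = (0.409750·750 + 0.257500·1150 + 0.211125·325 + 0.221750·325) / 0.1902625 = 744.121875 / 0.1902625 ≈ 3911.028
  x_2 = (0.258750·750 + 0.483000·1150 + 0.288875·325 + 0.179500·325) / 0.1902625 = 901.734375 / 0.1902625 ≈ 4739.423
  x_3 = (0.206750·750 + 0.132250·1150 + 0.328250·325 + 0.139750·325) / 0.1902625 = 459.25 / 0.1902625 ≈ 2413.770
  x_4 = (0.221750·750 + 0.160250·1150 + 0.207125·325 + 0.370750·325) / 0.1902625 = 538.409375 / 0.1902625 ≈ 2829.824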